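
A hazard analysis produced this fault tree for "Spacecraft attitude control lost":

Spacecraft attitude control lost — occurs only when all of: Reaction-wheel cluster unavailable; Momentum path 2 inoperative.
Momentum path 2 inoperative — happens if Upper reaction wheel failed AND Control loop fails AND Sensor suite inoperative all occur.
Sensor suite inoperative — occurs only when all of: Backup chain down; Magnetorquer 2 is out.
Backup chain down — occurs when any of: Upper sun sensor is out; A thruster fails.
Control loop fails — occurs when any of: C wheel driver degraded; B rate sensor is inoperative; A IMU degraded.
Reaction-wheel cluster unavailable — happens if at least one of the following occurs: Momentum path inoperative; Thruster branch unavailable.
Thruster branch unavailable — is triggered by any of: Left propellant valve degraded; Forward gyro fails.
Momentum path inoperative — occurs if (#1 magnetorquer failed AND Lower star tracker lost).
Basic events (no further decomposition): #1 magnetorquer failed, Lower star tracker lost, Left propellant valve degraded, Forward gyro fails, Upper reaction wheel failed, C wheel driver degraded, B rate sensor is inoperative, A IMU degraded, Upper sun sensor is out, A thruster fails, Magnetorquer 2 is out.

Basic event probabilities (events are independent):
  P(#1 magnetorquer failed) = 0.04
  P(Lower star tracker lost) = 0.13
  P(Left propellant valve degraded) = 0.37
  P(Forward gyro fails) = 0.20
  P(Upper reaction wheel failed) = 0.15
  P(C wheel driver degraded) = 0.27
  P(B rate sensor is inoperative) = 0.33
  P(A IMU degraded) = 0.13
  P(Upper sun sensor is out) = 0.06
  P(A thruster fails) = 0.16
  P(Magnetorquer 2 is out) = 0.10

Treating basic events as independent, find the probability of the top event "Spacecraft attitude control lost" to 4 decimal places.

P(Momentum path inoperative) [AND] = 0.04 × 0.13 = 0.005200
P(Thruster branch unavailable) [OR] = 1 − (1−0.37) × (1−0.20) = 0.496000
P(Reaction-wheel cluster unavailable) [OR] = 1 − (1−0.005200) × (1−0.496000) = 0.498621
P(Control loop fails) [OR] = 1 − (1−0.27) × (1−0.33) × (1−0.13) = 0.574483
P(Backup chain down) [OR] = 1 − (1−0.06) × (1−0.16) = 0.210400
P(Sensor suite inoperative) [AND] = 0.210400 × 0.10 = 0.021040
P(Momentum path 2 inoperative) [AND] = 0.15 × 0.574483 × 0.021040 = 0.001813
P(Spacecraft attitude control lost) [AND] = 0.498621 × 0.001813 = 0.000904
Rounded to 4 decimal places: P(Spacecraft attitude control lost) ≈ 0.0009.

0.0009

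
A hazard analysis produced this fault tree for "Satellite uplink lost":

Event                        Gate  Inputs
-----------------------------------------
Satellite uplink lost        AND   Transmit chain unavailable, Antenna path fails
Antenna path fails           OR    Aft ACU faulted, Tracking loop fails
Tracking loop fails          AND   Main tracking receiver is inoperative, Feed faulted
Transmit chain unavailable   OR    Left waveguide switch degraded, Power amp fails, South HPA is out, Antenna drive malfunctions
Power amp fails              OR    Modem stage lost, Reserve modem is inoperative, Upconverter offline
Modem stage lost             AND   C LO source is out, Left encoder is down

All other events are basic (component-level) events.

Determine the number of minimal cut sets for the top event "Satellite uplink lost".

12

Modem stage lost [AND]: one cut set from each child combined → 1 × 1 = 1 cut set(s).
Power amp fails [OR]: union of children's cut sets → 3 cut set(s).
Transmit chain unavailable [OR]: union of children's cut sets → 6 cut set(s).
Tracking loop fails [AND]: one cut set from each child combined → 1 × 1 = 1 cut set(s).
Antenna path fails [OR]: union of children's cut sets → 2 cut set(s).
Satellite uplink lost [AND]: one cut set from each child combined → 6 × 2 = 12 cut set(s).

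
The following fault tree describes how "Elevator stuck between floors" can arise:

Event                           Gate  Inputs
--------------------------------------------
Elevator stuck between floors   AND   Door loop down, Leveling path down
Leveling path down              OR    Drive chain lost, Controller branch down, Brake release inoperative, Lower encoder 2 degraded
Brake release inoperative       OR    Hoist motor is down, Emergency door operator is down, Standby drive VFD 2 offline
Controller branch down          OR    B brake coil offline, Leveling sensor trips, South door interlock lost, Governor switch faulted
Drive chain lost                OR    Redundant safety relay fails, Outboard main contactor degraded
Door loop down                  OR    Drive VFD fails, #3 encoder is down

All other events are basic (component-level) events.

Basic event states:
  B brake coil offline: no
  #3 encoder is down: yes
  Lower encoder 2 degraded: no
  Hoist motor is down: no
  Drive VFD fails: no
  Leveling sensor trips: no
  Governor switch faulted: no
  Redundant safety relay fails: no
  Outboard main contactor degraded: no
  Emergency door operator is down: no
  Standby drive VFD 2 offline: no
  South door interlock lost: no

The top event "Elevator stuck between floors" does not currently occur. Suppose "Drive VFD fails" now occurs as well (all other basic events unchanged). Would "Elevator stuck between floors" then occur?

Counterfactual: set "Drive VFD fails" to occurred.
Door loop down [OR]: Drive VFD fails=occurs, #3 encoder is down=occurs → at least one input occurs → occurs.
Drive chain lost [OR]: Redundant safety relay fails=not, Outboard main contactor degraded=not → no input occurs → does not occur.
Controller branch down [OR]: B brake coil offline=not, Leveling sensor trips=not, South door interlock lost=not, Governor switch faulted=not → no input occurs → does not occur.
Brake release inoperative [OR]: Hoist motor is down=not, Emergency door operator is down=not, Standby drive VFD 2 offline=not → no input occurs → does not occur.
Leveling path down [OR]: Drive chain lost=not, Controller branch down=not, Brake release inoperative=not, Lower encoder 2 degraded=not → no input occurs → does not occur.
Elevator stuck between floors [AND]: Door loop down=occurs, Leveling path down=not → not all inputs occur → does not occur.

No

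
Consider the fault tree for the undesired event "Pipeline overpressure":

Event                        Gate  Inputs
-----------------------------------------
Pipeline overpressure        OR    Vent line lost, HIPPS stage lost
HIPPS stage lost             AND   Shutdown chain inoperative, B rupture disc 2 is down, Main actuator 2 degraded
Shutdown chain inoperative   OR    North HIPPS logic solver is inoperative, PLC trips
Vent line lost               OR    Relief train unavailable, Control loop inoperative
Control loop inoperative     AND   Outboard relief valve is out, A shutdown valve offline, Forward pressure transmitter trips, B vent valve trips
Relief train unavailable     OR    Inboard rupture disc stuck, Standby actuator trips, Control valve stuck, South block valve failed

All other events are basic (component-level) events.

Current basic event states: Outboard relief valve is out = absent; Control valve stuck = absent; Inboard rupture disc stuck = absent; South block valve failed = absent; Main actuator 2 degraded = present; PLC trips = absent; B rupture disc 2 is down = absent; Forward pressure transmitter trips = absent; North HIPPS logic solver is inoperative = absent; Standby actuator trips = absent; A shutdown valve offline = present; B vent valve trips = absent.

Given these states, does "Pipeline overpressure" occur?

Relief train unavailable [OR]: Inboard rupture disc stuck=not, Standby actuator trips=not, Control valve stuck=not, South block valve failed=not → no input occurs → does not occur.
Control loop inoperative [AND]: Outboard relief valve is out=not, A shutdown valve offline=occurs, Forward pressure transmitter trips=not, B vent valve trips=not → not all inputs occur → does not occur.
Vent line lost [OR]: Relief train unavailable=not, Control loop inoperative=not → no input occurs → does not occur.
Shutdown chain inoperative [OR]: North HIPPS logic solver is inoperative=not, PLC trips=not → no input occurs → does not occur.
HIPPS stage lost [AND]: Shutdown chain inoperative=not, B rupture disc 2 is down=not, Main actuator 2 degraded=occurs → not all inputs occur → does not occur.
Pipeline overpressure [OR]: Vent line lost=not, HIPPS stage lost=not → no input occurs → does not occur.

No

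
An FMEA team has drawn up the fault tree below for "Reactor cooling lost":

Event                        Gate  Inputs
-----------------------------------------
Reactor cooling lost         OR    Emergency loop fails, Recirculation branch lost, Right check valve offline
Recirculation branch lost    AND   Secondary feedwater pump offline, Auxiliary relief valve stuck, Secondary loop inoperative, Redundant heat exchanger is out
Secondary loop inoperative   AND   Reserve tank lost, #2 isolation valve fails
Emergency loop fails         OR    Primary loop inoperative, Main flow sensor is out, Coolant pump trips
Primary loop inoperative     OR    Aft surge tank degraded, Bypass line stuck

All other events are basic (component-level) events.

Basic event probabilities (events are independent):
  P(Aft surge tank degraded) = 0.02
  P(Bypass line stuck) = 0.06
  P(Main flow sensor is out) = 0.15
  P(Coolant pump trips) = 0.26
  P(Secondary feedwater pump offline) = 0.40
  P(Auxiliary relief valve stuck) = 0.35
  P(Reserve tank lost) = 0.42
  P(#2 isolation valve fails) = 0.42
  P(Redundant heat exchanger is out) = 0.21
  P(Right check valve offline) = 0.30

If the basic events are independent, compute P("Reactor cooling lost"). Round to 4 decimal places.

P(Primary loop inoperative) [OR] = 1 − (1−0.02) × (1−0.06) = 0.078800
P(Emergency loop fails) [OR] = 1 − (1−0.078800) × (1−0.15) × (1−0.26) = 0.420565
P(Secondary loop inoperative) [AND] = 0.42 × 0.42 = 0.176400
P(Recirculation branch lost) [AND] = 0.40 × 0.35 × 0.176400 × 0.21 = 0.005186
P(Reactor cooling lost) [OR] = 1 − (1−0.420565) × (1−0.005186) × (1−0.30) = 0.596499
Rounded to 4 decimal places: P(Reactor cooling lost) ≈ 0.5965.

0.5965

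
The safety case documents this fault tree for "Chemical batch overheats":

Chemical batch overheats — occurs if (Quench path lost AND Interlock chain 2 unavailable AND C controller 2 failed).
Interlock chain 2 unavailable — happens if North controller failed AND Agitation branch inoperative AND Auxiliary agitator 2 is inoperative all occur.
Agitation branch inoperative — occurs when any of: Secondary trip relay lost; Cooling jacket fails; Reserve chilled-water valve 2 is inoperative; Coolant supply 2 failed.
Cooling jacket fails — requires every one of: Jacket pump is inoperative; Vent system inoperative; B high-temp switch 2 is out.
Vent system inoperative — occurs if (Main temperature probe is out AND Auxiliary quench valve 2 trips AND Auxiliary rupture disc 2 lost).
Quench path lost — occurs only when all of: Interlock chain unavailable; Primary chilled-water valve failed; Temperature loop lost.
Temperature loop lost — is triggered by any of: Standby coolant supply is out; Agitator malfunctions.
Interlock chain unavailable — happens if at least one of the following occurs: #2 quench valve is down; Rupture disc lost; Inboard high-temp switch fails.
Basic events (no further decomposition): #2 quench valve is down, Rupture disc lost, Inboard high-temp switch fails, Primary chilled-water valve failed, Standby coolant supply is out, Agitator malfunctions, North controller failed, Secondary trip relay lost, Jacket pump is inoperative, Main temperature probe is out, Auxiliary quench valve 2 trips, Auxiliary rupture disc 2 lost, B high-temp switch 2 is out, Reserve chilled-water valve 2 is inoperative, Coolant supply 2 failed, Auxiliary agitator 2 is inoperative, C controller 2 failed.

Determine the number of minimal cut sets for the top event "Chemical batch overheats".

Interlock chain unavailable [OR]: union of children's cut sets → 3 cut set(s).
Temperature loop lost [OR]: union of children's cut sets → 2 cut set(s).
Quench path lost [AND]: one cut set from each child combined → 3 × 1 × 2 = 6 cut set(s).
Vent system inoperative [AND]: one cut set from each child combined → 1 × 1 × 1 = 1 cut set(s).
Cooling jacket fails [AND]: one cut set from each child combined → 1 × 1 × 1 = 1 cut set(s).
Agitation branch inoperative [OR]: union of children's cut sets → 4 cut set(s).
Interlock chain 2 unavailable [AND]: one cut set from each child combined → 1 × 4 × 1 = 4 cut set(s).
Chemical batch overheats [AND]: one cut set from each child combined → 6 × 4 × 1 = 24 cut set(s).

24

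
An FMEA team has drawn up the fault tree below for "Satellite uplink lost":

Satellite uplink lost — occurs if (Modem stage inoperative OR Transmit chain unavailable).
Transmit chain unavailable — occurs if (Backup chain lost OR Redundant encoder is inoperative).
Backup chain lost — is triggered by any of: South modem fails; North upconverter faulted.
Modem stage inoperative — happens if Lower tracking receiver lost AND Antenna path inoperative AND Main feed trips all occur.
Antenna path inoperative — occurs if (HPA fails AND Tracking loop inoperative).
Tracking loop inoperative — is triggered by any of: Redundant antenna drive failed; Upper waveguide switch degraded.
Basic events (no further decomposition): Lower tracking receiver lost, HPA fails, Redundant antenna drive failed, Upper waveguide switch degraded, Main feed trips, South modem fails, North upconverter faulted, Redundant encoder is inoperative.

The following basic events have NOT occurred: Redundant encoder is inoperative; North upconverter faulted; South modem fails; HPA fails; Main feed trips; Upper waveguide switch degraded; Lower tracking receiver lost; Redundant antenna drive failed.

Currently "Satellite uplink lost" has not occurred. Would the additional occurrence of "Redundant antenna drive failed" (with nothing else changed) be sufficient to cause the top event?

No

Counterfactual: set "Redundant antenna drive failed" to occurred.
Tracking loop inoperative [OR]: Redundant antenna drive failed=occurs, Upper waveguide switch degraded=not → at least one input occurs → occurs.
Antenna path inoperative [AND]: HPA fails=not, Tracking loop inoperative=occurs → not all inputs occur → does not occur.
Modem stage inoperative [AND]: Lower tracking receiver lost=not, Antenna path inoperative=not, Main feed trips=not → not all inputs occur → does not occur.
Backup chain lost [OR]: South modem fails=not, North upconverter faulted=not → no input occurs → does not occur.
Transmit chain unavailable [OR]: Backup chain lost=not, Redundant encoder is inoperative=not → no input occurs → does not occur.
Satellite uplink lost [OR]: Modem stage inoperative=not, Transmit chain unavailable=not → no input occurs → does not occur.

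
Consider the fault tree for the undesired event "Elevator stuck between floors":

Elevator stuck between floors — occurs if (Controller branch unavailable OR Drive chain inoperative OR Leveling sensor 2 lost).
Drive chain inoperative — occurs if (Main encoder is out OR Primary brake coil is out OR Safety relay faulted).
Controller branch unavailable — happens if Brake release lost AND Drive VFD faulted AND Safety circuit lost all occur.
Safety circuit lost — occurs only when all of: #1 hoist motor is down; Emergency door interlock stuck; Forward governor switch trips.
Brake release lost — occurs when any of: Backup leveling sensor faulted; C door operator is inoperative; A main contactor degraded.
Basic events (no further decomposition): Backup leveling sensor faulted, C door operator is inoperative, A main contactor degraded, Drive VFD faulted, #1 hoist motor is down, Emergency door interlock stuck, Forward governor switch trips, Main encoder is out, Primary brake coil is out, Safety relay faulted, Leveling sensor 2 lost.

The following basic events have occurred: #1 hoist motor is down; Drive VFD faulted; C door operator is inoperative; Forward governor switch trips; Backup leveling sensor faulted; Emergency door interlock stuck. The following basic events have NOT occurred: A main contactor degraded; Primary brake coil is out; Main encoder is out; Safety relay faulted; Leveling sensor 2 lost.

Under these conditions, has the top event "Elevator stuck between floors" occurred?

Brake release lost [OR]: Backup leveling sensor faulted=occurs, C door operator is inoperative=occurs, A main contactor degraded=not → at least one input occurs → occurs.
Safety circuit lost [AND]: #1 hoist motor is down=occurs, Emergency door interlock stuck=occurs, Forward governor switch trips=occurs → all inputs occur → occurs.
Controller branch unavailable [AND]: Brake release lost=occurs, Drive VFD faulted=occurs, Safety circuit lost=occurs → all inputs occur → occurs.
Drive chain inoperative [OR]: Main encoder is out=not, Primary brake coil is out=not, Safety relay faulted=not → no input occurs → does not occur.
Elevator stuck between floors [OR]: Controller branch unavailable=occurs, Drive chain inoperative=not, Leveling sensor 2 lost=not → at least one input occurs → occurs.

Yes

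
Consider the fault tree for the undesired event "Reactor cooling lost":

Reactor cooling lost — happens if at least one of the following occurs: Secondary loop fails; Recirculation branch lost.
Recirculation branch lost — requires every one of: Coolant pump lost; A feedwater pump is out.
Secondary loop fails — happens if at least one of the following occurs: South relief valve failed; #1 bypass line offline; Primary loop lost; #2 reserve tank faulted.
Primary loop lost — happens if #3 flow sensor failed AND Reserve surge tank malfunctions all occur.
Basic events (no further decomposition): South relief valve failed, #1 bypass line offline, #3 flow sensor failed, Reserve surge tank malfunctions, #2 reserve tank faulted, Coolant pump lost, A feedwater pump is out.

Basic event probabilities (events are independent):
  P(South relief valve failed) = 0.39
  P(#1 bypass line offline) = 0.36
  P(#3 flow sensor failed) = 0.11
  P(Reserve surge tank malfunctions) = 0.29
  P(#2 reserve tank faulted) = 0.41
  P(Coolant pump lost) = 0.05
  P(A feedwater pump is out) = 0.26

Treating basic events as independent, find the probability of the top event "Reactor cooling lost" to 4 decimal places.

0.7799

P(Primary loop lost) [AND] = 0.11 × 0.29 = 0.031900
P(Secondary loop fails) [OR] = 1 − (1−0.39) × (1−0.36) × (1−0.031900) × (1−0.41) = 0.777012
P(Recirculation branch lost) [AND] = 0.05 × 0.26 = 0.013000
P(Reactor cooling lost) [OR] = 1 − (1−0.777012) × (1−0.013000) = 0.779911
Rounded to 4 decimal places: P(Reactor cooling lost) ≈ 0.7799.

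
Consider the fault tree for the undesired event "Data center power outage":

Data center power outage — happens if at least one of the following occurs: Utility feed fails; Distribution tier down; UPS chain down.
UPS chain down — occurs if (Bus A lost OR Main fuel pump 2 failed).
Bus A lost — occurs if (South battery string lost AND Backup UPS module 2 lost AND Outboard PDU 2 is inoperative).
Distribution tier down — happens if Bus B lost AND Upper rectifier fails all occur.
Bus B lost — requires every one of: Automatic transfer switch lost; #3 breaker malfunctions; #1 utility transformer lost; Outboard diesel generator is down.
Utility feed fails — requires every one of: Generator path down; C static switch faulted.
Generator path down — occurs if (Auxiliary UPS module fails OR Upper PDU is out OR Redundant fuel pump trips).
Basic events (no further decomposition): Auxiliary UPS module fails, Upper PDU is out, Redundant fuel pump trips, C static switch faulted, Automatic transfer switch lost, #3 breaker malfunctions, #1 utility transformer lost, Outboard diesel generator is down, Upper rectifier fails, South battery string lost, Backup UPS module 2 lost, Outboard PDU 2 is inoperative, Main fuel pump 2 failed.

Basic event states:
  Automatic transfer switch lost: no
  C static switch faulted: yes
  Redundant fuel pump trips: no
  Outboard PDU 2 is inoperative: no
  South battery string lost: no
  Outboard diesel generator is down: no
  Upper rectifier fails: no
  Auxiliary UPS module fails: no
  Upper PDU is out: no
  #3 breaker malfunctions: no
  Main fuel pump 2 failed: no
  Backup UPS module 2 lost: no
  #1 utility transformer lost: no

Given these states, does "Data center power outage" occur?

Generator path down [OR]: Auxiliary UPS module fails=not, Upper PDU is out=not, Redundant fuel pump trips=not → no input occurs → does not occur.
Utility feed fails [AND]: Generator path down=not, C static switch faulted=occurs → not all inputs occur → does not occur.
Bus B lost [AND]: Automatic transfer switch lost=not, #3 breaker malfunctions=not, #1 utility transformer lost=not, Outboard diesel generator is down=not → not all inputs occur → does not occur.
Distribution tier down [AND]: Bus B lost=not, Upper rectifier fails=not → not all inputs occur → does not occur.
Bus A lost [AND]: South battery string lost=not, Backup UPS module 2 lost=not, Outboard PDU 2 is inoperative=not → not all inputs occur → does not occur.
UPS chain down [OR]: Bus A lost=not, Main fuel pump 2 failed=not → no input occurs → does not occur.
Data center power outage [OR]: Utility feed fails=not, Distribution tier down=not, UPS chain down=not → no input occurs → does not occur.

No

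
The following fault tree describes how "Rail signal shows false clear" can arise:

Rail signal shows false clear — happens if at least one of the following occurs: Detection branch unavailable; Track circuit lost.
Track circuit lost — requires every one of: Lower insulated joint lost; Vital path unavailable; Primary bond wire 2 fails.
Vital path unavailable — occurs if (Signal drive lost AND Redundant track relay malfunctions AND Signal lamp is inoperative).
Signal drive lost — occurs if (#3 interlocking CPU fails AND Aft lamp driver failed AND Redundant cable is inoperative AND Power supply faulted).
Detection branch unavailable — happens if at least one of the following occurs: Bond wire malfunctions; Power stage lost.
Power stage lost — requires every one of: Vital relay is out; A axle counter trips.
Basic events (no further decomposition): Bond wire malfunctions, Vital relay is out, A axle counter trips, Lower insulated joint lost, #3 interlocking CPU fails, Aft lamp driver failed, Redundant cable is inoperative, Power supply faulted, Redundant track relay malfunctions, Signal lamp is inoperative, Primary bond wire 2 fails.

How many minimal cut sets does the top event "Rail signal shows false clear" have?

Power stage lost [AND]: one cut set from each child combined → 1 × 1 = 1 cut set(s).
Detection branch unavailable [OR]: union of children's cut sets → 2 cut set(s).
Signal drive lost [AND]: one cut set from each child combined → 1 × 1 × 1 × 1 = 1 cut set(s).
Vital path unavailable [AND]: one cut set from each child combined → 1 × 1 × 1 = 1 cut set(s).
Track circuit lost [AND]: one cut set from each child combined → 1 × 1 × 1 = 1 cut set(s).
Rail signal shows false clear [OR]: union of children's cut sets → 3 cut set(s).
Minimal cut sets: {Bond wire malfunctions}; {A axle counter trips, Vital relay is out}; {#3 interlocking CPU fails, Aft lamp driver failed, Lower insulated joint lost, Power supply faulted, Primary bond wire 2 fails, Redundant cable is inoperative, Redundant track relay malfunctions, Signal lamp is inoperative}.

3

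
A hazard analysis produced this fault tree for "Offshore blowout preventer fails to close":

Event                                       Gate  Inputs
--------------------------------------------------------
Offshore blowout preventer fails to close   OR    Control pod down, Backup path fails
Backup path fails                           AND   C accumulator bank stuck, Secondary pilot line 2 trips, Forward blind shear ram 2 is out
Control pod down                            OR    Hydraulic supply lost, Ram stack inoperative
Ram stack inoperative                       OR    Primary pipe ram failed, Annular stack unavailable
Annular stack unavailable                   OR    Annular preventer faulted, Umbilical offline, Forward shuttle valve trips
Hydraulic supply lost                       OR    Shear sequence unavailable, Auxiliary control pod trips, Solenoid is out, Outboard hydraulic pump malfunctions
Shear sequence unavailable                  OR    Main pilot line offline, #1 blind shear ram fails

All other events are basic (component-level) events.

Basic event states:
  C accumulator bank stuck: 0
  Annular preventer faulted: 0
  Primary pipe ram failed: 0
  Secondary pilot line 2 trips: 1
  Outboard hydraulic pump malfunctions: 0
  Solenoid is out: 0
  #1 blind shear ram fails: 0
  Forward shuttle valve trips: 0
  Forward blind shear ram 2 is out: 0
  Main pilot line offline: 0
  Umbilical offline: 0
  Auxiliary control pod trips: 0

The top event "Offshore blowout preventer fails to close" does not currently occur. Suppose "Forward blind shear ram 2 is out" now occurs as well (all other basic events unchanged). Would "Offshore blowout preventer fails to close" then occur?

No

Counterfactual: set "Forward blind shear ram 2 is out" to occurred.
Shear sequence unavailable [OR]: Main pilot line offline=not, #1 blind shear ram fails=not → no input occurs → does not occur.
Hydraulic supply lost [OR]: Shear sequence unavailable=not, Auxiliary control pod trips=not, Solenoid is out=not, Outboard hydraulic pump malfunctions=not → no input occurs → does not occur.
Annular stack unavailable [OR]: Annular preventer faulted=not, Umbilical offline=not, Forward shuttle valve trips=not → no input occurs → does not occur.
Ram stack inoperative [OR]: Primary pipe ram failed=not, Annular stack unavailable=not → no input occurs → does not occur.
Control pod down [OR]: Hydraulic supply lost=not, Ram stack inoperative=not → no input occurs → does not occur.
Backup path fails [AND]: C accumulator bank stuck=not, Secondary pilot line 2 trips=occurs, Forward blind shear ram 2 is out=occurs → not all inputs occur → does not occur.
Offshore blowout preventer fails to close [OR]: Control pod down=not, Backup path fails=not → no input occurs → does not occur.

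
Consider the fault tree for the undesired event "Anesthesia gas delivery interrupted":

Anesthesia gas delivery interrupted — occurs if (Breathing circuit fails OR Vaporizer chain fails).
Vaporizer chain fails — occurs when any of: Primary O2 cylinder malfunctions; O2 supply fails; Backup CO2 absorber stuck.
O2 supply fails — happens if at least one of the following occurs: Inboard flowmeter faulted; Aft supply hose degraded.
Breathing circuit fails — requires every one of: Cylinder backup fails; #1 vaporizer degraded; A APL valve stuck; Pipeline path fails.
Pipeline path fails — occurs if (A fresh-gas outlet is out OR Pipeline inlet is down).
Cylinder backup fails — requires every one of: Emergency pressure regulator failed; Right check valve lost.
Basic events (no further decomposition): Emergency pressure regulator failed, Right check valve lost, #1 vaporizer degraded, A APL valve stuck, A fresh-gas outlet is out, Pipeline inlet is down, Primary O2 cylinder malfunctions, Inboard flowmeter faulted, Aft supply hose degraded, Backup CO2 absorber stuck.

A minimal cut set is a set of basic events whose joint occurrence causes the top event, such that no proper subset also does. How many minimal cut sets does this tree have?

Cylinder backup fails [AND]: one cut set from each child combined → 1 × 1 = 1 cut set(s).
Pipeline path fails [OR]: union of children's cut sets → 2 cut set(s).
Breathing circuit fails [AND]: one cut set from each child combined → 1 × 1 × 1 × 2 = 2 cut set(s).
O2 supply fails [OR]: union of children's cut sets → 2 cut set(s).
Vaporizer chain fails [OR]: union of children's cut sets → 4 cut set(s).
Anesthesia gas delivery interrupted [OR]: union of children's cut sets → 6 cut set(s).
Minimal cut sets: {#1 vaporizer degraded, A APL valve stuck, A fresh-gas outlet is out, Emergency pressure regulator failed, Right check valve lost}; {#1 vaporizer degraded, A APL valve stuck, Emergency pressure regulator failed, Pipeline inlet is down, Right check valve lost}; {Primary O2 cylinder malfunctions}; {Inboard flowmeter faulted}; {Aft supply hose degraded}; {Backup CO2 absorber stuck}.

6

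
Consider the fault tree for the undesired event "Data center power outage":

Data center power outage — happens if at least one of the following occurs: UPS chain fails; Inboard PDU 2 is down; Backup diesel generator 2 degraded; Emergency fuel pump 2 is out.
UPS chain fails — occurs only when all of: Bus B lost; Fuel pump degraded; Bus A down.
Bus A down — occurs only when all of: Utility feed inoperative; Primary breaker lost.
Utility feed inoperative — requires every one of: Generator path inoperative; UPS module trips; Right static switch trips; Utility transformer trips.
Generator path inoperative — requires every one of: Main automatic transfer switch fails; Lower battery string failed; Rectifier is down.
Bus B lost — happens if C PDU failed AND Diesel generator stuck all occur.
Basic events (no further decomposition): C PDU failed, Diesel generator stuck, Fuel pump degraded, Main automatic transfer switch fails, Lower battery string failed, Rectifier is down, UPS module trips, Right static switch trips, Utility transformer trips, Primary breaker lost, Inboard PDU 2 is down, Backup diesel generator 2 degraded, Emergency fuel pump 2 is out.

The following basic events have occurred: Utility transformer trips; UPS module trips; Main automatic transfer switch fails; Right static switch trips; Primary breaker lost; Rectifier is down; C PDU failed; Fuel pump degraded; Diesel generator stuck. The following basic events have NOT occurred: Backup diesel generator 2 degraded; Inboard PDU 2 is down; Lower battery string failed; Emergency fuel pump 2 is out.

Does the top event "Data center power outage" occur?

Bus B lost [AND]: C PDU failed=occurs, Diesel generator stuck=occurs → all inputs occur → occurs.
Generator path inoperative [AND]: Main automatic transfer switch fails=occurs, Lower battery string failed=not, Rectifier is down=occurs → not all inputs occur → does not occur.
Utility feed inoperative [AND]: Generator path inoperative=not, UPS module trips=occurs, Right static switch trips=occurs, Utility transformer trips=occurs → not all inputs occur → does not occur.
Bus A down [AND]: Utility feed inoperative=not, Primary breaker lost=occurs → not all inputs occur → does not occur.
UPS chain fails [AND]: Bus B lost=occurs, Fuel pump degraded=occurs, Bus A down=not → not all inputs occur → does not occur.
Data center power outage [OR]: UPS chain fails=not, Inboard PDU 2 is down=not, Backup diesel generator 2 degraded=not, Emergency fuel pump 2 is out=not → no input occurs → does not occur.

No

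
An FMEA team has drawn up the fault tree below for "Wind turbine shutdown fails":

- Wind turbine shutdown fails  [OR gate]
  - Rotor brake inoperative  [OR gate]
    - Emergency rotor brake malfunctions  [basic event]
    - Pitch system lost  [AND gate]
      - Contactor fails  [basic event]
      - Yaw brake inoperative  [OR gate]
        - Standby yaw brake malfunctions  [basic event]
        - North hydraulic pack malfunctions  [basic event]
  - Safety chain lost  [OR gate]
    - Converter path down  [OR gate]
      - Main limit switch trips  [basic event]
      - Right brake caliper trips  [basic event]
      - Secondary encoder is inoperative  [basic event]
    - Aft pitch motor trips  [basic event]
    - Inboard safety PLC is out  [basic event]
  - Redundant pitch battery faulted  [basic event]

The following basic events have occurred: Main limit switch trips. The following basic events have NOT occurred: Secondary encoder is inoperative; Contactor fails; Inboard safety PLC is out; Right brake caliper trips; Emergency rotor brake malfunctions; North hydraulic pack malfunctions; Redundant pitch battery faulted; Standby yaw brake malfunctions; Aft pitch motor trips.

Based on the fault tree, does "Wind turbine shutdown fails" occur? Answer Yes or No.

Yaw brake inoperative [OR]: Standby yaw brake malfunctions=not, North hydraulic pack malfunctions=not → no input occurs → does not occur.
Pitch system lost [AND]: Contactor fails=not, Yaw brake inoperative=not → not all inputs occur → does not occur.
Rotor brake inoperative [OR]: Emergency rotor brake malfunctions=not, Pitch system lost=not → no input occurs → does not occur.
Converter path down [OR]: Main limit switch trips=occurs, Right brake caliper trips=not, Secondary encoder is inoperative=not → at least one input occurs → occurs.
Safety chain lost [OR]: Converter path down=occurs, Aft pitch motor trips=not, Inboard safety PLC is out=not → at least one input occurs → occurs.
Wind turbine shutdown fails [OR]: Rotor brake inoperative=not, Safety chain lost=occurs, Redundant pitch battery faulted=not → at least one input occurs → occurs.

Yes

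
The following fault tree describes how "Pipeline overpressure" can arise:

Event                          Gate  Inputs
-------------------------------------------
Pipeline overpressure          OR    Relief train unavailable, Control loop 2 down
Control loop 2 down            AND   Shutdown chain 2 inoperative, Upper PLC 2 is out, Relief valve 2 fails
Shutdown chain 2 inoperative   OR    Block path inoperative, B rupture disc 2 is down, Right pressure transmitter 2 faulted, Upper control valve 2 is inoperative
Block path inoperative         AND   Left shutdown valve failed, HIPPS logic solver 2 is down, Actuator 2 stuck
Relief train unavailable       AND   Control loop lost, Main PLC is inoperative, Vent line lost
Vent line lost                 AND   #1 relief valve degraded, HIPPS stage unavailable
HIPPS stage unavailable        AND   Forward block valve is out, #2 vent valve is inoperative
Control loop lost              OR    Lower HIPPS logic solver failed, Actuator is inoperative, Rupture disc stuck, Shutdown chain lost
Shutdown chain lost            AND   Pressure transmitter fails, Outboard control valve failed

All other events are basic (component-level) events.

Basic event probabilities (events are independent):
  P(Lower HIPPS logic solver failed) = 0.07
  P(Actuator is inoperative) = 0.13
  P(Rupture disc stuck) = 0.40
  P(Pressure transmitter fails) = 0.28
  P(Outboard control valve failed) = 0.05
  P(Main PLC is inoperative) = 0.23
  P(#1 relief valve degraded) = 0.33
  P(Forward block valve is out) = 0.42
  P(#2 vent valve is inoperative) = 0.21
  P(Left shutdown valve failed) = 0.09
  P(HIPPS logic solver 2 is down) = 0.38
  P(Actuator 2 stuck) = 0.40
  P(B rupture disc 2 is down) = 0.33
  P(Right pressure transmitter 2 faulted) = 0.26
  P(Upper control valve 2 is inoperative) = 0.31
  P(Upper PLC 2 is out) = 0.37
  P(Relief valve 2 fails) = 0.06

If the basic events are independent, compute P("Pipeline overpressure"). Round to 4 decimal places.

0.0181

P(Shutdown chain lost) [AND] = 0.28 × 0.05 = 0.014000
P(Control loop lost) [OR] = 1 − (1−0.07) × (1−0.13) × (1−0.40) × (1−0.014000) = 0.521336
P(HIPPS stage unavailable) [AND] = 0.42 × 0.21 = 0.088200
P(Vent line lost) [AND] = 0.33 × 0.088200 = 0.029106
P(Relief train unavailable) [AND] = 0.521336 × 0.23 × 0.029106 = 0.003490
P(Block path inoperative) [AND] = 0.09 × 0.38 × 0.40 = 0.013680
P(Shutdown chain 2 inoperative) [OR] = 1 − (1−0.013680) × (1−0.33) × (1−0.26) × (1−0.31) = 0.662578
P(Control loop 2 down) [AND] = 0.662578 × 0.37 × 0.06 = 0.014709
P(Pipeline overpressure) [OR] = 1 − (1−0.003490) × (1−0.014709) = 0.018148
Rounded to 4 decimal places: P(Pipeline overpressure) ≈ 0.0181.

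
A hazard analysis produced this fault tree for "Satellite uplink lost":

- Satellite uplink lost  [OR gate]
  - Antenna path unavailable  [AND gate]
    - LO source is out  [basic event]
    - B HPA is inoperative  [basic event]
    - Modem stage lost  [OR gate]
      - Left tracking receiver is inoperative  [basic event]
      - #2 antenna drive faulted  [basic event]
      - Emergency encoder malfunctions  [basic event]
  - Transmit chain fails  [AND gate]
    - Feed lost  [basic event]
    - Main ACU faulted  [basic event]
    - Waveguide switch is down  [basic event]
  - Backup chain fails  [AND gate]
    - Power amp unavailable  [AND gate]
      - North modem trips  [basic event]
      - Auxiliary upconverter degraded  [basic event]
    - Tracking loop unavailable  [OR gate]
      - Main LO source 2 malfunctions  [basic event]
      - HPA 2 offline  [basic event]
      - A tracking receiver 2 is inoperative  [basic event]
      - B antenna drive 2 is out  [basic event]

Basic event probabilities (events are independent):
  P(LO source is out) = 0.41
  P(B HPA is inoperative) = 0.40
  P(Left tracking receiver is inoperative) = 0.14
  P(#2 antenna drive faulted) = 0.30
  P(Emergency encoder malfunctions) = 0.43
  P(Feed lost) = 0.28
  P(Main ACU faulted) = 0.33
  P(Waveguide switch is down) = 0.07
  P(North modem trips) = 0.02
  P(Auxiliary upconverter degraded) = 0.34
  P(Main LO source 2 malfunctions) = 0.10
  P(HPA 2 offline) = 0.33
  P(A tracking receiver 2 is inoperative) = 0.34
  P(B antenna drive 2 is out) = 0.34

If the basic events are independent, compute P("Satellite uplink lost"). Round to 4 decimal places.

0.1179

P(Modem stage lost) [OR] = 1 − (1−0.14) × (1−0.30) × (1−0.43) = 0.656860
P(Antenna path unavailable) [AND] = 0.41 × 0.40 × 0.656860 = 0.107725
P(Transmit chain fails) [AND] = 0.28 × 0.33 × 0.07 = 0.006468
P(Power amp unavailable) [AND] = 0.02 × 0.34 = 0.006800
P(Tracking loop unavailable) [OR] = 1 − (1−0.10) × (1−0.33) × (1−0.34) × (1−0.34) = 0.737333
P(Backup chain fails) [AND] = 0.006800 × 0.737333 = 0.005014
P(Satellite uplink lost) [OR] = 1 − (1−0.107725) × (1−0.006468) × (1−0.005014) = 0.117941
Rounded to 4 decimal places: P(Satellite uplink lost) ≈ 0.1179.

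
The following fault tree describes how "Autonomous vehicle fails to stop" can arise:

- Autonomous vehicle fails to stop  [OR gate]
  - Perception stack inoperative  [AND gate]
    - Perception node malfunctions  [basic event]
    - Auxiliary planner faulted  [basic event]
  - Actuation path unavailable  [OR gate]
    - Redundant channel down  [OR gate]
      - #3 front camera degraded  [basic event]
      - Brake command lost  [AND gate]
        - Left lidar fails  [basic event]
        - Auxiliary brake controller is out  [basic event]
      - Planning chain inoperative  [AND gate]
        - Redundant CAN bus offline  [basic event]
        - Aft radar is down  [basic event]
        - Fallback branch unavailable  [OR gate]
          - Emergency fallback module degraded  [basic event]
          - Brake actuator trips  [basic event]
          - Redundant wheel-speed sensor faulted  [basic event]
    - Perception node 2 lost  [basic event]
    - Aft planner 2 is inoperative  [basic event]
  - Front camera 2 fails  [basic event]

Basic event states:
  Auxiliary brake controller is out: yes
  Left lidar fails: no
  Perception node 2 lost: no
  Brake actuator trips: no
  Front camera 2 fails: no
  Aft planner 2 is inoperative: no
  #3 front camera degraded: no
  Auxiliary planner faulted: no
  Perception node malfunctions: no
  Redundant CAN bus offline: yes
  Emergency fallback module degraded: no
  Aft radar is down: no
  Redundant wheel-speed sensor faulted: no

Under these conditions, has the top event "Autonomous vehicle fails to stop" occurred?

No

Perception stack inoperative [AND]: Perception node malfunctions=not, Auxiliary planner faulted=not → not all inputs occur → does not occur.
Brake command lost [AND]: Left lidar fails=not, Auxiliary brake controller is out=occurs → not all inputs occur → does not occur.
Fallback branch unavailable [OR]: Emergency fallback module degraded=not, Brake actuator trips=not, Redundant wheel-speed sensor faulted=not → no input occurs → does not occur.
Planning chain inoperative [AND]: Redundant CAN bus offline=occurs, Aft radar is down=not, Fallback branch unavailable=not → not all inputs occur → does not occur.
Redundant channel down [OR]: #3 front camera degraded=not, Brake command lost=not, Planning chain inoperative=not → no input occurs → does not occur.
Actuation path unavailable [OR]: Redundant channel down=not, Perception node 2 lost=not, Aft planner 2 is inoperative=not → no input occurs → does not occur.
Autonomous vehicle fails to stop [OR]: Perception stack inoperative=not, Actuation path unavailable=not, Front camera 2 fails=not → no input occurs → does not occur.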